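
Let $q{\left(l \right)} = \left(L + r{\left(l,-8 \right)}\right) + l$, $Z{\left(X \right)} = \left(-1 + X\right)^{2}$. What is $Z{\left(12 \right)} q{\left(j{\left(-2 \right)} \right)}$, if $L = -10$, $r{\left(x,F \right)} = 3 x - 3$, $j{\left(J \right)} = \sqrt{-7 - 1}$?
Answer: $-1573 + 968 i \sqrt{2} \approx -1573.0 + 1369.0 i$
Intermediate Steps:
$j{\left(J \right)} = 2 i \sqrt{2}$ ($j{\left(J \right)} = \sqrt{-8} = 2 i \sqrt{2}$)
$r{\left(x,F \right)} = -3 + 3 x$
$q{\left(l \right)} = -13 + 4 l$ ($q{\left(l \right)} = \left(-10 + \left(-3 + 3 l\right)\right) + l = \left(-13 + 3 l\right) + l = -13 + 4 l$)
$Z{\left(12 \right)} q{\left(j{\left(-2 \right)} \right)} = \left(-1 + 12\right)^{2} \left(-13 + 4 \cdot 2 i \sqrt{2}\right) = 11^{2} \left(-13 + 8 i \sqrt{2}\right) = 121 \left(-13 + 8 i \sqrt{2}\right) = -1573 + 968 i \sqrt{2}$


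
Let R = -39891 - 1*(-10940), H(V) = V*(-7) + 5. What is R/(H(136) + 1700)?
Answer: -28951/753 ≈ -38.448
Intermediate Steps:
H(V) = 5 - 7*V (H(V) = -7*V + 5 = 5 - 7*V)
R = -28951 (R = -39891 + 10940 = -28951)
R/(H(136) + 1700) = -28951/((5 - 7*136) + 1700) = -28951/((5 - 952) + 1700) = -28951/(-947 + 1700) = -28951/753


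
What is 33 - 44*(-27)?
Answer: 1221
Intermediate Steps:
33 - 44*(-27) = 33 + 1188 = 1221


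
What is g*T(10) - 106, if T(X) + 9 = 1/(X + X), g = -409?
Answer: 71091/20 ≈ 3554.6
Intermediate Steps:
T(X) = -9 + 1/(2*X) (T(X) = -9 + 1/(X + X) = -9 + 1/(2*X))
g*T(10) - 106 = -409*(-9 + (½)/10) - 106 = -409*(-9 + (½)*(⅒)) - 106 = -409*(-9 + 1/20) - 106 = -409*(-179/20) - 106 = 73211/20 - 106 = 71091/20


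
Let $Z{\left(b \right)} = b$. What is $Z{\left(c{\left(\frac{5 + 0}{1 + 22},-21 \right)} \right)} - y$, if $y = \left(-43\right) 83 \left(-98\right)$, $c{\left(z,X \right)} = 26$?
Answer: $-349736$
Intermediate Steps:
$y = 349762$ ($y = \left(-3569\right) \left(-98\right) = 349762$)
$Z{\left(c{\left(\frac{5 + 0}{1 + 22},-21 \right)} \right)} - y = 26 - 349762 = -349736$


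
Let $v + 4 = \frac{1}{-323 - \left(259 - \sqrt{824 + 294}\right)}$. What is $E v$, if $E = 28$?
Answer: $- \frac{18914084}{168803} - \frac{14 \sqrt{1118}}{168803} \approx -112.05$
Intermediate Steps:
$v = -4 + \frac{1}{-582 + \sqrt{1118}}$ ($v = -4 + \frac{1}{-323 - \left(259 - \sqrt{824 + 294}\right)} = -4 + \frac{1}{-323 - \left(259 - \sqrt{1118}\right)} = -4 + \frac{1}{-582 + \sqrt{1118}} \approx -4.0018$)
$E v = 28 \left(- \frac{675503}{168803} - \frac{\sqrt{1118}}{337606}\right) = - \frac{18914084}{168803} - \frac{14 \sqrt{1118}}{168803}$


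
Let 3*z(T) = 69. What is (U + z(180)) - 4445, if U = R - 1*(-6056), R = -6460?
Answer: -4826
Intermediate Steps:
U = -404 (U = -6460 - 1*(-6056) = -6460 + 6056 = -404)
z(T) = 23 (z(T) = (⅓)*69 = 23)
(U + z(180)) - 4445 = (-404 + 23) - 4445 = -381 - 4445 = -4826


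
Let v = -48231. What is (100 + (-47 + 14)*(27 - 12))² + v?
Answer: 107794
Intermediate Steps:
(100 + (-47 + 14)*(27 - 12))² + v = (100 + (-47 + 14)*(27 - 12))² - 48231 = (100 - 33*15)² - 48231 = (100 - 495)² - 48231 = (-395)² - 48231 = 156025 - 48231 = 107794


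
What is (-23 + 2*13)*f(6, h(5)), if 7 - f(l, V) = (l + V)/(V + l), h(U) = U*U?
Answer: 18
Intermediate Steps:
h(U) = U**2
f(l, V) = 6 (f(l, V) = 7 - (l + V)/(V + l) = 7 - (V + l)/(V + l) = 7 - 1*1 = 7 - 1 = 6)
(-23 + 2*13)*f(6, h(5)) = (-23 + 2*13)*6 = (-23 + 26)*6 = 3*6 = 18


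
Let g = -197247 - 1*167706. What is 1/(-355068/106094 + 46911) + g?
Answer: -908116302658652/2488310283 ≈ -3.6495e+5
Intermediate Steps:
g = -364953 (g = -197247 - 167706 = -364953)
1/(-355068/106094 + 46911) + g = 1/(-355068/106094 + 46911) - 364953 = 1/(-355068*1/106094 + 46911) - 364953 = 1/(-177534/53047 + 46911) - 364953 = 1/(2488310283/53047) - 364953 = 53047/2488310283 - 364953 = -908116302658652/2488310283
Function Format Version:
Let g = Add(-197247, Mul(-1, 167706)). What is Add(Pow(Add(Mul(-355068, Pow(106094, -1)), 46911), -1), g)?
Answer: Rational(-908116302658652, 2488310283) ≈ -3.6495e+5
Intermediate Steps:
g = -364953 (g = Add(-197247, -167706) = -364953)
Add(Pow(Add(Mul(-355068, Pow(106094, -1)), 46911), -1), g) = Add(Pow(Add(Mul(-355068, Pow(106094, -1)), 46911), -1), -364953) = Add(Pow(Add(Mul(-355068, Rational(1, 106094)), 46911), -1), -364953) = Add(Pow(Add(Rational(-177534, 53047), 46911), -1), -364953) = Add(Pow(Rational(2488310283, 53047), -1), -364953) = Add(Rational(53047, 2488310283), -364953) = Rational(-908116302658652, 2488310283)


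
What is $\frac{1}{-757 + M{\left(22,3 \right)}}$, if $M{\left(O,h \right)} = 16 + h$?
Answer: $- \frac{1}{738} \approx -0.001355$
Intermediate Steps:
$\frac{1}{-757 + M{\left(22,3 \right)}} = \frac{1}{-757 + \left(16 + 3\right)} = \frac{1}{-757 + 19} = \frac{1}{-738} = - \frac{1}{738}$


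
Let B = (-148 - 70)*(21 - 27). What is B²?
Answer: 1710864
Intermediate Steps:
B = 1308 (B = -218*(-6) = 1308)
B² = 1308² = 1710864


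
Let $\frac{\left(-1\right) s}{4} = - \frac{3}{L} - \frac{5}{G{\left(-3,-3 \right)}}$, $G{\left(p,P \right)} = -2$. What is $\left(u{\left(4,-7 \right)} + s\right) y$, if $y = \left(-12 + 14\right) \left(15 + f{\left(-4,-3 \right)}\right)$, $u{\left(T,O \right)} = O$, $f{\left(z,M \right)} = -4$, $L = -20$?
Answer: $- \frac{1936}{5} \approx -387.2$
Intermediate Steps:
$y = 22$ ($y = \left(-12 + 14\right) \left(15 - 4\right) = 2 \cdot 11 = 22$)
$s = - \frac{53}{5}$ ($s = - 4 \left(- \frac{3}{-20} - \frac{5}{-2}\right) = - 4 \left(\left(-3\right) \left(- \frac{1}{20}\right) - - \frac{5}{2}\right) = - 4 \left(\frac{3}{20} + \frac{5}{2}\right) = \left(-4\right) \frac{53}{20} = - \frac{53}{5} \approx -10.6$)
$\left(u{\left(4,-7 \right)} + s\right) y = \left(-7 - \frac{53}{5}\right) 22 = \left(- \frac{88}{5}\right) 22 = - \frac{1936}{5}$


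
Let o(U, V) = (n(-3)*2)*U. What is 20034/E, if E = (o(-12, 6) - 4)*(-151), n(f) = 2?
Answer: 10017/3926 ≈ 2.5515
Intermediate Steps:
o(U, V) = 4*U (o(U, V) = (2*2)*U = 4*U)
E = 7852 (E = (4*(-12) - 4)*(-151) = (-48 - 4)*(-151) = -52*(-151) = 7852)
20034/E = 20034/7852 = 20034*(1/7852) = 10017/3926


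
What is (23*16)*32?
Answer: 11776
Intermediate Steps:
(23*16)*32 = 368*32 = 11776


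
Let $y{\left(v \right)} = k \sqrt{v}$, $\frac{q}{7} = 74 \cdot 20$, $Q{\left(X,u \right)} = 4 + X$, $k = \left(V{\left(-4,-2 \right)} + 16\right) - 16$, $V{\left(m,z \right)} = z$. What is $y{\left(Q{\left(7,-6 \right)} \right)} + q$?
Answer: $10360 - 2 \sqrt{11} \approx 10353.0$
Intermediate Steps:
$k = -2$ ($k = \left(-2 + 16\right) - 16 = 14 - 16 = -2$)
$q = 10360$ ($q = 7 \cdot 74 \cdot 20 = 7 \cdot 1480 = 10360$)
$y{\left(v \right)} = - 2 \sqrt{v}$
$y{\left(Q{\left(7,-6 \right)} \right)} + q = - 2 \sqrt{4 + 7} + 10360 = - 2 \sqrt{11} + 10360 = 10360 - 2 \sqrt{11}$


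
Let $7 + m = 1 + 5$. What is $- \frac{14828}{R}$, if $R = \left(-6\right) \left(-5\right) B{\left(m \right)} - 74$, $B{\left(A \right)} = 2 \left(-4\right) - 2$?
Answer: $\frac{674}{17} \approx 39.647$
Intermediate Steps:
$m = -1$ ($m = -7 + \left(1 + 5\right) = -7 + 6 = -1$)
$B{\left(A \right)} = -10$ ($B{\left(A \right)} = -8 - 2 = -10$)
$R = -374$ ($R = \left(-6\right) \left(-5\right) \left(-10\right) - 74 = 30 \left(-10\right) - 74 = -300 - 74 = -374$)
$- \frac{14828}{R} = - \frac{14828}{-374} = \left(-14828\right) \left(- \frac{1}{374}\right) = \frac{674}{17}$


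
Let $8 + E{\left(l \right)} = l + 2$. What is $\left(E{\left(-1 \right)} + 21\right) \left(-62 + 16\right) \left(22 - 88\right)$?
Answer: $42504$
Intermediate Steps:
$E{\left(l \right)} = -6 + l$ ($E{\left(l \right)} = -8 + \left(l + 2\right) = -8 + \left(2 + l\right) = -6 + l$)
$\left(E{\left(-1 \right)} + 21\right) \left(-62 + 16\right) \left(22 - 88\right) = \left(\left(-6 - 1\right) + 21\right) \left(-62 + 16\right) \left(22 - 88\right) = \left(-7 + 21\right) \left(-46\right) \left(-66\right) = 14 \left(-46\right) \left(-66\right) = \left(-644\right) \left(-66\right) = 42504$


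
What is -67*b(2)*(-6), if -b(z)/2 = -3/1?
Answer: 2412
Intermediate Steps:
b(z) = 6 (b(z) = -(-6)/1 = -(-6) = -2*(-3) = 6)
-67*b(2)*(-6) = -67*6*(-6) = -402*(-6) = 2412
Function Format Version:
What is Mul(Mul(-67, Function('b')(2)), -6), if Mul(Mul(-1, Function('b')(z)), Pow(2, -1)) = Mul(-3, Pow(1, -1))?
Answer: 2412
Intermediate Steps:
Function('b')(z) = 6 (Function('b')(z) = Mul(-2, Mul(-3, Pow(1, -1))) = Mul(-2, Mul(-3, 1)) = Mul(-2, -3) = 6)
Mul(Mul(-67, Function('b')(2)), -6) = Mul(Mul(-67, 6), -6) = Mul(-402, -6) = 2412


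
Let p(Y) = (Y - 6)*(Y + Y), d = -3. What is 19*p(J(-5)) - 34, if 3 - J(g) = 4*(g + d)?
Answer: 38536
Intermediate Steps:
J(g) = 15 - 4*g (J(g) = 3 - 4*(g - 3) = 3 - 4*(-3 + g) = 3 - (-12 + 4*g) = 3 + (12 - 4*g) = 15 - 4*g)
p(Y) = 2*Y*(-6 + Y) (p(Y) = (-6 + Y)*(2*Y) = 2*Y*(-6 + Y))
19*p(J(-5)) - 34 = 19*(2*(15 - 4*(-5))*(-6 + (15 - 4*(-5)))) - 34 = 19*(2*(15 + 20)*(-6 + (15 + 20))) - 34 = 19*(2*35*(-6 + 35)) - 34 = 19*(2*35*29) - 34 = 19*2030 - 34 = 38570 - 34 = 38536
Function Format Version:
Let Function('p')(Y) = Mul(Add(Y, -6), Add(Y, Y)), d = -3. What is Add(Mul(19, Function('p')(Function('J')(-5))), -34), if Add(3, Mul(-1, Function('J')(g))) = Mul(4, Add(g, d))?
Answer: 38536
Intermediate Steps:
Function('J')(g) = Add(15, Mul(-4, g)) (Function('J')(g) = Add(3, Mul(-1, Mul(4, Add(g, -3)))) = Add(3, Mul(-1, Mul(4, Add(-3, g)))) = Add(3, Mul(-1, Add(-12, Mul(4, g)))) = Add(3, Add(12, Mul(-4, g))) = Add(15, Mul(-4, g)))
Function('p')(Y) = Mul(2, Y, Add(-6, Y)) (Function('p')(Y) = Mul(Add(-6, Y), Mul(2, Y)) = Mul(2, Y, Add(-6, Y)))
Add(Mul(19, Function('p')(Function('J')(-5))), -34) = Add(Mul(19, Mul(2, Add(15, Mul(-4, -5)), Add(-6, Add(15, Mul(-4, -5))))), -34) = Add(Mul(19, Mul(2, Add(15, 20), Add(-6, Add(15, 20)))), -34) = Add(Mul(19, Mul(2, 35, Add(-6, 35))), -34) = Add(Mul(19, Mul(2, 35, 29)), -34) = Add(Mul(19, 2030), -34) = Add(38570, -34) = 38536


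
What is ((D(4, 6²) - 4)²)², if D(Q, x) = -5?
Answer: 6561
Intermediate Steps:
((D(4, 6²) - 4)²)² = ((-5 - 4)²)² = ((-9)²)² = 81² = 6561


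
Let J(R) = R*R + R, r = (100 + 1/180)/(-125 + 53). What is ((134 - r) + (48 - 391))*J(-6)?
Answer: -2690639/432 ≈ -6228.3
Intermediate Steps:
r = -18001/12960 (r = (100 + 1/180)/(-72) = (18001/180)*(-1/72) = -18001/12960 ≈ -1.3890)
J(R) = R + R² (J(R) = R² + R = R + R²)
((134 - r) + (48 - 391))*J(-6) = ((134 - 1*(-18001/12960)) + (48 - 391))*(-6*(1 - 6)) = ((134 + 18001/12960) - 343)*(-6*(-5)) = (1754641/12960 - 343)*30 = -2690639/12960*30 = -2690639/432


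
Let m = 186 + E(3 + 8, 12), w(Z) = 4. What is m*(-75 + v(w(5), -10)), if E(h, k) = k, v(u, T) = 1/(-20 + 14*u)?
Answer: -29689/2 ≈ -14845.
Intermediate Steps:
m = 198 (m = 186 + 12 = 198)
m*(-75 + v(w(5), -10)) = 198*(-75 + 1/(2*(-10 + 7*4))) = 198*(-75 + 1/(2*(-10 + 28))) = 198*(-75 + (½)/18) = 198*(-75 + (½)*(1/18)) = 198*(-75 + 1/36) = 198*(-2699/36) = -29689/2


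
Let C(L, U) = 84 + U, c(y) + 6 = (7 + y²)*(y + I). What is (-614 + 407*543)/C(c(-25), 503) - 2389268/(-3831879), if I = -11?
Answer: 845898817489/2249312973 ≈ 376.07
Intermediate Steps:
c(y) = -6 + (-11 + y)*(7 + y²) (c(y) = -6 + (7 + y²)*(y - 11) = -6 + (7 + y²)*(-11 + y) = -6 + (-11 + y)*(7 + y²))
(-614 + 407*543)/C(c(-25), 503) - 2389268/(-3831879) = (-614 + 407*543)/(84 + 503) - 2389268/(-3831879) = (-614 + 221001)/587 - 2389268*(-1/3831879) = 220387*(1/587) + 2389268/3831879 = 220387/587 + 2389268/3831879 = 845898817489/2249312973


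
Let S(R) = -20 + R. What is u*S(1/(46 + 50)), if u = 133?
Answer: -255227/96 ≈ -2658.6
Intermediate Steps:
u*S(1/(46 + 50)) = 133*(-20 + 1/(46 + 50)) = 133*(-20 + 1/96) = 133*(-1919/96) = -255227/96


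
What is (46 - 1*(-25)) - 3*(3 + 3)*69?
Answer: -1171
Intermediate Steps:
(46 - 1*(-25)) - 3*(3 + 3)*69 = (46 + 25) - 3*6*69 = 71 - 18*69 = 71 - 1242 = -1171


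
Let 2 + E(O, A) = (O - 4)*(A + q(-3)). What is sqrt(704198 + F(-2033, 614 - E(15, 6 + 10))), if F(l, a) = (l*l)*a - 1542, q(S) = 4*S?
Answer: 2*sqrt(591207391) ≈ 48630.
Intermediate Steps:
E(O, A) = -2 + (-12 + A)*(-4 + O) (E(O, A) = -2 + (O - 4)*(A + 4*(-3)) = -2 + (-4 + O)*(A - 12) = -2 + (-4 + O)*(-12 + A) = -2 + (-12 + A)*(-4 + O))
F(l, a) = -1542 + a*l**2 (F(l, a) = l**2*a - 1542 = a*l**2 - 1542 = -1542 + a*l**2)
sqrt(704198 + F(-2033, 614 - E(15, 6 + 10))) = sqrt(704198 + (-1542 + (614 - (46 - 12*15 - 4*(6 + 10) + (6 + 10)*15))*(-2033)**2)) = sqrt(704198 + (-1542 + (614 - (46 - 180 - 4*16 + 16*15))*4133089)) = sqrt(704198 + (-1542 + (614 - (46 - 180 - 64 + 240))*4133089)) = sqrt(704198 + (-1542 + (614 - 1*42)*4133089)) = sqrt(704198 + (-1542 + (614 - 42)*4133089)) = sqrt(704198 + (-1542 + 572*4133089)) = sqrt(704198 + (-1542 + 2364126908)) = sqrt(704198 + 2364125366) = sqrt(2364829564) = 2*sqrt(591207391)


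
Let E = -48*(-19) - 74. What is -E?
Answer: -838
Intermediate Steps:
E = 838 (E = 912 - 74 = 838)
-E = -1*838 = -838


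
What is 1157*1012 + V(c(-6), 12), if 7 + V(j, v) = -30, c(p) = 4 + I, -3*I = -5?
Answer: 1170847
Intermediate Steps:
I = 5/3 (I = -⅓*(-5) = 5/3 ≈ 1.6667)
c(p) = 17/3 (c(p) = 4 + 5/3 = 17/3)
V(j, v) = -37 (V(j, v) = -7 - 30 = -37)
1157*1012 + V(c(-6), 12) = 1157*1012 - 37 = 1170884 - 37 = 1170847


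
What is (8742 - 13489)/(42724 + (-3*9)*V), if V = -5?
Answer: -4747/42859 ≈ -0.11076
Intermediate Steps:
(8742 - 13489)/(42724 + (-3*9)*V) = (8742 - 13489)/(42724 - 3*9*(-5)) = -4747/(42724 - 27*(-5)) = -4747/(42724 + 135) = -4747/42859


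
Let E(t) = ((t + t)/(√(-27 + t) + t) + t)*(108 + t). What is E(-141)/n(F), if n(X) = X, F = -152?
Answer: -30658617/1015816 + 1551*I*√42/253954 ≈ -30.181 + 0.039581*I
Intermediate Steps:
E(t) = (108 + t)*(t + 2*t/(t + √(-27 + t))) (E(t) = ((2*t)/(t + √(-27 + t)) + t)*(108 + t) = (2*t/(t + √(-27 + t)) + t)*(108 + t) = (t + 2*t/(t + √(-27 + t)))*(108 + t) = (108 + t)*(t + 2*t/(t + √(-27 + t))))
E(-141)/n(F) = -141*(216 + (-141)² + 108*√(-27 - 141) + 110*(-141) - 141*√(-27 - 141))/(-141 + √(-27 - 141))/(-152) = -141*(216 + 19881 + 108*√(-168) - 15510 - 282*I*√42)/(-141 + √(-168))*(-1/152) = -141*(216 + 19881 + 108*(2*I*√42) - 15510 - 282*I*√42)/(-141 + 2*I*√42)*(-1/152) = -141*(216 + 19881 + 216*I*√42 - 15510 - 282*I*√42)/(-141 + 2*I*√42)*(-1/152) = -141*(4587 - 66*I*√42)/(-141 + 2*I*√42)*(-1/152) = 141*(4587 - 66*I*√42)/(152*(-141 + 2*I*√42))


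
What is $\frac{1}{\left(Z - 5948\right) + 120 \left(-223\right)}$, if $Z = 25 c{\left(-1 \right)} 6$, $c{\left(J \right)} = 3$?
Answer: $- \frac{1}{32258} \approx -3.1 \cdot 10^{-5}$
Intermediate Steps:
$Z = 450$ ($Z = 25 \cdot 3 \cdot 6 = 75 \cdot 6 = 450$)
$\frac{1}{\left(Z - 5948\right) + 120 \left(-223\right)} = \frac{1}{\left(450 - 5948\right) + 120 \left(-223\right)} = \frac{1}{\left(450 - 5948\right) - 26760} = \frac{1}{-5498 - 26760} = \frac{1}{-32258} = - \frac{1}{32258}$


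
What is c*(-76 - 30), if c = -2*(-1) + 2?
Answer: -424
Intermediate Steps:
c = 4 (c = 2 + 2 = 4)
c*(-76 - 30) = 4*(-76 - 30) = 4*(-106) = -424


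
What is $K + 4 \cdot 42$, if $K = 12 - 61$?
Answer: $119$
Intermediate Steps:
$K = -49$
$K + 4 \cdot 42 = -49 + 4 \cdot 42 = -49 + 168 = 119$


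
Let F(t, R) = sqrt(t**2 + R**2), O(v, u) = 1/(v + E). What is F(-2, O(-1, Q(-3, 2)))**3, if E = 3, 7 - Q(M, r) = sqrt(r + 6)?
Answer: 17*sqrt(17)/8 ≈ 8.7616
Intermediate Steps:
Q(M, r) = 7 - sqrt(6 + r) (Q(M, r) = 7 - sqrt(r + 6) = 7 - sqrt(6 + r))
O(v, u) = 1/(3 + v) (O(v, u) = 1/(v + 3) = 1/(3 + v))
F(t, R) = sqrt(R**2 + t**2)
F(-2, O(-1, Q(-3, 2)))**3 = (sqrt((1/(3 - 1))**2 + (-2)**2))**3 = (sqrt((1/2)**2 + 4))**3 = (sqrt(1/4 + 4))**3 = (sqrt(17/4))**3 = (sqrt(17)/2)**3 = 17*sqrt(17)/8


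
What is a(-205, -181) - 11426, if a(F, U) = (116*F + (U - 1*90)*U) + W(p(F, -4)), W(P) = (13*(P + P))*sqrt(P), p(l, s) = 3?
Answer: 13845 + 78*sqrt(3) ≈ 13980.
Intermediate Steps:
W(P) = 26*P**(3/2) (W(P) = (13*(2*P))*sqrt(P) = (26*P)*sqrt(P) = 26*P**(3/2))
a(F, U) = 78*sqrt(3) + 116*F + U*(-90 + U) (a(F, U) = (116*F + (U - 1*90)*U) + 26*3**(3/2) = (116*F + (U - 90)*U) + 26*(3*sqrt(3)) = (116*F + (-90 + U)*U) + 78*sqrt(3) = (116*F + U*(-90 + U)) + 78*sqrt(3) = 78*sqrt(3) + 116*F + U*(-90 + U))
a(-205, -181) - 11426 = ((-181)**2 - 90*(-181) + 78*sqrt(3) + 116*(-205)) - 11426 = (32761 + 16290 + 78*sqrt(3) - 23780) - 11426 = (25271 + 78*sqrt(3)) - 11426 = 13845 + 78*sqrt(3)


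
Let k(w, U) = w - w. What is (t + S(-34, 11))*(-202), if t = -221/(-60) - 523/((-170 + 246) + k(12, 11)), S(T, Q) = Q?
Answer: -449147/285 ≈ -1576.0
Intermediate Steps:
k(w, U) = 0
t = -1823/570 (t = -221/(-60) - 523/((-170 + 246) + 0) = -221*(-1/60) - 523/(76 + 0) = 221/60 - 523/76 = -1823/570 ≈ -3.1982)
(t + S(-34, 11))*(-202) = (-1823/570 + 11)*(-202) = (4447/570)*(-202) = -449147/285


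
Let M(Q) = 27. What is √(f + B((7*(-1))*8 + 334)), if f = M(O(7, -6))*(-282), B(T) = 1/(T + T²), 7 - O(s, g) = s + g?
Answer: I*√5089420803406/25854 ≈ 87.258*I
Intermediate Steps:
O(s, g) = 7 - g - s (O(s, g) = 7 - (s + g) = 7 - (g + s) = 7 + (-g - s) = 7 - g - s)
f = -7614 (f = 27*(-282) = -7614)
√(f + B((7*(-1))*8 + 334)) = √(-7614 + 1/(((7*(-1))*8 + 334)*(1 + ((7*(-1))*8 + 334)))) = √(-7614 + 1/((-7*8 + 334)*(1 + (-7*8 + 334)))) = √(-7614 + 1/((-56 + 334)*(1 + (-56 + 334)))) = √(-7614 + 1/(278*(1 + 278))) = √(-7614 + (1/278)/279) = √(-7614 + (1/278)*(1/279)) = √(-7614 + 1/77562) = √(-590557067/77562) = I*√5089420803406/25854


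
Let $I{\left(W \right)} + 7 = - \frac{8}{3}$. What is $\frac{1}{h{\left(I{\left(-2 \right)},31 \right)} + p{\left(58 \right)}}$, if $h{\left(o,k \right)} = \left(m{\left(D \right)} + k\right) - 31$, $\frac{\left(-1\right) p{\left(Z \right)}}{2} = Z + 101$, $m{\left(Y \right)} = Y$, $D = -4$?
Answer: $- \frac{1}{322} \approx -0.0031056$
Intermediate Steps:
$p{\left(Z \right)} = -202 - 2 Z$ ($p{\left(Z \right)} = - 2 \left(Z + 101\right) = - 2 \left(101 + Z\right) = -202 - 2 Z$)
$I{\left(W \right)} = - \frac{29}{3}$ ($I{\left(W \right)} = -7 - \frac{8}{3} = - \frac{29}{3}$)
$h{\left(o,k \right)} = -35 + k$ ($h{\left(o,k \right)} = \left(-4 + k\right) - 31 = -35 + k$)
$\frac{1}{h{\left(I{\left(-2 \right)},31 \right)} + p{\left(58 \right)}} = \frac{1}{\left(-35 + 31\right) - 318} = \frac{1}{-4 - 318} = \frac{1}{-322} = - \frac{1}{322}$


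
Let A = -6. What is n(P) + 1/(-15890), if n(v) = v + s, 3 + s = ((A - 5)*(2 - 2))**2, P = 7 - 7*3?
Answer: -270131/15890 ≈ -17.000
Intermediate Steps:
P = -14 (P = 7 - 21 = -14)
s = -3 (s = -3 + ((-6 - 5)*(2 - 2))**2 = -3 + (-11*0)**2 = -3 + 0**2 = -3 + 0 = -3)
n(v) = -3 + v (n(v) = v - 3 = -3 + v)
n(P) + 1/(-15890) = (-3 - 14) + 1/(-15890) = -17 - 1/15890 = -270131/15890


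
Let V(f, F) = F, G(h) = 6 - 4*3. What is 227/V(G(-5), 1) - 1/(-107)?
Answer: 24290/107 ≈ 227.01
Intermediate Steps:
G(h) = -6 (G(h) = 6 - 12 = -6)
227/V(G(-5), 1) - 1/(-107) = 227/1 - 1/(-107) = 227*1 - 1*(-1/107) = 227 + 1/107 = 24290/107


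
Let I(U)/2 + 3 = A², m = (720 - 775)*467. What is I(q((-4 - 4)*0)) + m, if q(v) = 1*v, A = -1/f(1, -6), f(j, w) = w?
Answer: -462437/18 ≈ -25691.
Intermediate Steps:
A = ⅙ (A = -1/(-6) = -1*(-⅙) = ⅙ ≈ 0.16667)
q(v) = v
m = -25685 (m = -55*467 = -25685)
I(U) = -107/18 (I(U) = -6 + 2*(⅙)² = -6 + 2*(1/36) = -6 + 1/18 = -107/18)
I(q((-4 - 4)*0)) + m = -107/18 - 25685 = -462437/18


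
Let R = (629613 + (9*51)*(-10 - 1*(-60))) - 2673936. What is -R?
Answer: 2021373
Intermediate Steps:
R = -2021373 (R = (629613 + 459*(-10 + 60)) - 2673936 = (629613 + 459*50) - 2673936 = (629613 + 22950) - 2673936 = 652563 - 2673936 = -2021373)
-R = -1*(-2021373) = 2021373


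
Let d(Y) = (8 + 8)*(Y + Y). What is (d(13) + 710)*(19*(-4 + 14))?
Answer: 213940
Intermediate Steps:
d(Y) = 32*Y (d(Y) = 16*(2*Y) = 32*Y)
(d(13) + 710)*(19*(-4 + 14)) = (32*13 + 710)*(19*(-4 + 14)) = (416 + 710)*(19*10) = 1126*190 = 213940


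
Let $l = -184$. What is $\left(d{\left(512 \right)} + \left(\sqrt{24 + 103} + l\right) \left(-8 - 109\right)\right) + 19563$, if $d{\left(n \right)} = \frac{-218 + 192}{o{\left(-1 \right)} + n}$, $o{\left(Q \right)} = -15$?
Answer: $\frac{20422201}{497} - 117 \sqrt{127} \approx 39772.0$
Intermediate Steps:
$d{\left(n \right)} = - \frac{26}{-15 + n}$ ($d{\left(n \right)} = \frac{-218 + 192}{-15 + n} = - \frac{26}{-15 + n}$)
$\left(d{\left(512 \right)} + \left(\sqrt{24 + 103} + l\right) \left(-8 - 109\right)\right) + 19563 = \left(- \frac{26}{-15 + 512} + \left(\sqrt{24 + 103} - 184\right) \left(-8 - 109\right)\right) + 19563 = \left(- \frac{26}{497} + \left(\sqrt{127} - 184\right) \left(-8 - 109\right)\right) + 19563 = \left(\left(-26\right) \frac{1}{497} + \left(-184 + \sqrt{127}\right) \left(-117\right)\right) + 19563 = \left(- \frac{26}{497} + \left(21528 - 117 \sqrt{127}\right)\right) + 19563 = \left(\frac{10699390}{497} - 117 \sqrt{127}\right) + 19563 = \frac{20422201}{497} - 117 \sqrt{127}$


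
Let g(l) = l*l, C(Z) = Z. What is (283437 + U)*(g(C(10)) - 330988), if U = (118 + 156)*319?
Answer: -122707498584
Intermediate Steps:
U = 87406 (U = 274*319 = 87406)
g(l) = l²
(283437 + U)*(g(C(10)) - 330988) = (283437 + 87406)*(10² - 330988) = 370843*(100 - 330988) = 370843*(-330888) = -122707498584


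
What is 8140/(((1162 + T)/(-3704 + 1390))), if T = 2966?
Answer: -2354495/516 ≈ -4563.0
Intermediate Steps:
8140/(((1162 + T)/(-3704 + 1390))) = 8140/(((1162 + 2966)/(-3704 + 1390))) = 8140/((4128/(-2314))) = 8140/((4128*(-1/2314))) = 8140/(-2064/1157) = 8140*(-1157/2064) = -2354495/516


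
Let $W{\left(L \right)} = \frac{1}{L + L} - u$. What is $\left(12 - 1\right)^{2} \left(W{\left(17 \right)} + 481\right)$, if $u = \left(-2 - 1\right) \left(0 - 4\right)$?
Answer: $\frac{1929587}{34} \approx 56753.0$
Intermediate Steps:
$u = 12$ ($u = \left(-3\right) \left(-4\right) = 12$)
$W{\left(L \right)} = -12 + \frac{1}{2 L}$ ($W{\left(L \right)} = \frac{1}{L + L} - 12 = \frac{1}{2 L} - 12 = -12 + \frac{1}{2 L}$)
$\left(12 - 1\right)^{2} \left(W{\left(17 \right)} + 481\right) = \left(12 - 1\right)^{2} \left(\left(-12 + \frac{1}{2 \cdot 17}\right) + 481\right) = 11^{2} \left(\left(-12 + \frac{1}{2} \cdot \frac{1}{17}\right) + 481\right) = 121 \left(\left(-12 + \frac{1}{34}\right) + 481\right) = 121 \left(- \frac{407}{34} + 481\right) = 121 \cdot \frac{15947}{34} = \frac{1929587}{34}$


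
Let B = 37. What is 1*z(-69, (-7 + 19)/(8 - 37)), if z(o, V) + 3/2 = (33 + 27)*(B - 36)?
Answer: 117/2 ≈ 58.500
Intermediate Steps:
z(o, V) = 117/2 (z(o, V) = -3/2 + (33 + 27)*(37 - 36) = -3/2 + 60*1 = -3/2 + 60 = 117/2)
1*z(-69, (-7 + 19)/(8 - 37)) = 1*(117/2) = 117/2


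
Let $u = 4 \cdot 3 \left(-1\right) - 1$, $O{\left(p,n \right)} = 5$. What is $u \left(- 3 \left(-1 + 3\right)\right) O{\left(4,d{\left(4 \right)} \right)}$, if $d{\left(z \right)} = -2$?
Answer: $390$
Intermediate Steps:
$u = -13$ ($u = 12 \left(-1\right) - 1 = -12 - 1 = -13$)
$u \left(- 3 \left(-1 + 3\right)\right) O{\left(4,d{\left(4 \right)} \right)} = - 13 \left(- 3 \left(-1 + 3\right)\right) 5 = - 13 \left(\left(-3\right) 2\right) 5 = \left(-13\right) \left(-6\right) 5 = 78 \cdot 5 = 390$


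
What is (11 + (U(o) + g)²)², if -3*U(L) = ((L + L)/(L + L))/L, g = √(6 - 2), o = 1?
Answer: 15376/81 ≈ 189.83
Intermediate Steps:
g = 2 (g = √4 = 2)
U(L) = -1/(3*L) (U(L) = -(L + L)/(L + L)/(3*L) = -(2*L)/((2*L))/(3*L) = -(2*L)*(1/(2*L))/(3*L) = -1/(3*L))
(11 + (U(o) + g)²)² = (11 + (-⅓/1 + 2)²)² = (11 + (-⅓*1 + 2)²)² = (11 + (-⅓ + 2)²)² = (11 + (5/3)²)² = (11 + 25/9)² = (124/9)² = 15376/81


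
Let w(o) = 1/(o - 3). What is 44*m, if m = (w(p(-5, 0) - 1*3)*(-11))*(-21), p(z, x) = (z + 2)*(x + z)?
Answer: 3388/3 ≈ 1129.3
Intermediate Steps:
p(z, x) = (2 + z)*(x + z)
w(o) = 1/(-3 + o)
m = 77/3 (m = (-11/(-3 + (((-5)**2 + 2*0 + 2*(-5) + 0*(-5)) - 1*3)))*(-21) = (-11/(-3 + ((25 + 0 - 10 + 0) - 3)))*(-21) = (-11/(-3 + (15 - 3)))*(-21) = (-11/(-3 + 12))*(-21) = (-11/9)*(-21) = ((1/9)*(-11))*(-21) = -11/9*(-21) = 77/3 ≈ 25.667)
44*m = 44*(77/3) = 3388/3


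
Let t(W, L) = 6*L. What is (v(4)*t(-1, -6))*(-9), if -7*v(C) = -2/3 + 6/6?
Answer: -108/7 ≈ -15.429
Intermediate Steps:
v(C) = -1/21 (v(C) = -(-2/3 + 6/6)/7 = -(-2*⅓ + 6*(⅙))/7 = -(-⅔ + 1)/7 = -⅐*⅓ = -1/21)
(v(4)*t(-1, -6))*(-9) = -2*(-6)/7*(-9) = -1/21*(-36)*(-9) = (12/7)*(-9) = -108/7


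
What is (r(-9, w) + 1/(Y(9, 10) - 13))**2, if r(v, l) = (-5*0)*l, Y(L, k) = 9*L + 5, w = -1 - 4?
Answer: 1/5329 ≈ 0.00018765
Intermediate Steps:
w = -5
Y(L, k) = 5 + 9*L
r(v, l) = 0 (r(v, l) = 0*l = 0)
(r(-9, w) + 1/(Y(9, 10) - 13))**2 = (0 + 1/((5 + 9*9) - 13))**2 = (0 + 1/((5 + 81) - 13))**2 = (0 + 1/(86 - 13))**2 = (0 + 1/73)**2 = (1/73)**2 = 1/5329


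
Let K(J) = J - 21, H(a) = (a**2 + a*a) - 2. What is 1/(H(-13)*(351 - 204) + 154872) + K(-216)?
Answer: -48410567/204264 ≈ -237.00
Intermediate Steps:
H(a) = -2 + 2*a**2 (H(a) = (a**2 + a**2) - 2 = 2*a**2 - 2 = -2 + 2*a**2)
K(J) = -21 + J
1/(H(-13)*(351 - 204) + 154872) + K(-216) = 1/((-2 + 2*(-13)**2)*(351 - 204) + 154872) + (-21 - 216) = 1/((-2 + 2*169)*147 + 154872) - 237 = 1/((-2 + 338)*147 + 154872) - 237 = 1/(336*147 + 154872) - 237 = 1/(49392 + 154872) - 237 = 1/204264 - 237 = -48410567/204264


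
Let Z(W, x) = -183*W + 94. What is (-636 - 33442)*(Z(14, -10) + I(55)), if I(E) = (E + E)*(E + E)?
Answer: -328239296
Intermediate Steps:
I(E) = 4*E² (I(E) = (2*E)*(2*E) = 4*E²)
Z(W, x) = 94 - 183*W
(-636 - 33442)*(Z(14, -10) + I(55)) = (-636 - 33442)*((94 - 183*14) + 4*55²) = -34078*((94 - 2562) + 4*3025) = -34078*(-2468 + 12100) = -34078*9632 = -328239296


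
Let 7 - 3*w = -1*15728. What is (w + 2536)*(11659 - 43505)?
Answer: -247793726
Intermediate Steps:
w = 5245 (w = 7/3 - (-1)*15728/3 = 7/3 - ⅓*(-15728) = 7/3 + 15728/3 = 5245)
(w + 2536)*(11659 - 43505) = (5245 + 2536)*(11659 - 43505) = 7781*(-31846) = -247793726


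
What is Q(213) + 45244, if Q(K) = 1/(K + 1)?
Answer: 9682217/214 ≈ 45244.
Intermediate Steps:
Q(K) = 1/(1 + K)
Q(213) + 45244 = 1/(1 + 213) + 45244 = 1/214 + 45244 = 9682217/214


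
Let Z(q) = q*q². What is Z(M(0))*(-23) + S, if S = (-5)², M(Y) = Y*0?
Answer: 25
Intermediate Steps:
M(Y) = 0
Z(q) = q³
S = 25
Z(M(0))*(-23) + S = 0³*(-23) + 25 = 0*(-23) + 25 = 0 + 25 = 25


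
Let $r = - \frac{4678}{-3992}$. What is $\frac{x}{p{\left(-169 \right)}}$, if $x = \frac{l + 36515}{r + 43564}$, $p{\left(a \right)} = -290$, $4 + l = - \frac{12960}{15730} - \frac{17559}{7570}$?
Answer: $- \frac{216925937523817}{75069336453143175} \approx -0.0028897$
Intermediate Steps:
$l = - \frac{85061467}{11907610}$ ($l = -4 - \left(\frac{1296}{1573} + \frac{17559}{7570}\right) = -4 - \frac{37431027}{11907610} = - \frac{85061467}{11907610} \approx -7.1435$)
$r = \frac{2339}{1996}$ ($r = \left(-4678\right) \left(- \frac{1}{3992}\right) = \frac{2339}{1996} \approx 1.1718$)
$x = \frac{433851875047634}{517719561745815}$ ($x = \frac{- \frac{85061467}{11907610} + 36515}{\frac{2339}{1996} + 43564} = \frac{434721317683}{11907610 \cdot \frac{86956083}{1996}} = \frac{434721317683}{11907610} \cdot \frac{1996}{86956083} = \frac{433851875047634}{517719561745815} \approx 0.83801$)
$\frac{x}{p{\left(-169 \right)}} = \frac{433851875047634}{517719561745815 \left(-290\right)} = \frac{433851875047634}{517719561745815} \left(- \frac{1}{290}\right) = - \frac{216925937523817}{75069336453143175}$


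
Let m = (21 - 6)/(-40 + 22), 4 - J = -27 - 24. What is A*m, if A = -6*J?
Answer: 275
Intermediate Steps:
J = 55 (J = 4 - (-27 - 24) = 4 - 1*(-51) = 4 + 51 = 55)
m = -5/6 (m = 15/(-18) = 15*(-1/18) = -5/6 ≈ -0.83333)
A = -330 (A = -6*55 = -330)
A*m = -330*(-5/6) = 275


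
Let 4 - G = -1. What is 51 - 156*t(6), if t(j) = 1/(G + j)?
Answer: 405/11 ≈ 36.818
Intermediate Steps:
G = 5 (G = 4 - 1*(-1) = 4 + 1 = 5)
t(j) = 1/(5 + j)
51 - 156*t(6) = 51 - 156/(5 + 6) = 51 - 156/11 = 405/11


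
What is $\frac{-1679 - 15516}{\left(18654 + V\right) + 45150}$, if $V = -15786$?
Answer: $- \frac{17195}{48018} \approx -0.35809$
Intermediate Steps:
$\frac{-1679 - 15516}{\left(18654 + V\right) + 45150} = \frac{-1679 - 15516}{\left(18654 - 15786\right) + 45150} = - \frac{17195}{2868 + 45150} = - \frac{17195}{48018}$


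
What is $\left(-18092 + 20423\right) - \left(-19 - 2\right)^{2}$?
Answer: $1890$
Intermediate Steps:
$\left(-18092 + 20423\right) - \left(-19 - 2\right)^{2} = 2331 - \left(-21\right)^{2} = 2331 - 441 = 1890$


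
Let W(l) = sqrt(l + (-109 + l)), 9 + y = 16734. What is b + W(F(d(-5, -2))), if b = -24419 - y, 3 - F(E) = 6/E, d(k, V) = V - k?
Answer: -41144 + I*sqrt(107) ≈ -41144.0 + 10.344*I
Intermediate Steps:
y = 16725 (y = -9 + 16734 = 16725)
F(E) = 3 - 6/E
W(l) = sqrt(-109 + 2*l)
b = -41144 (b = -24419 - 1*16725 = -24419 - 16725 = -41144)
b + W(F(d(-5, -2))) = -41144 + sqrt(-109 + 2*(3 - 6/(-2 - 1*(-5)))) = -41144 + sqrt(-109 + 2*(3 - 6/(-2 + 5))) = -41144 + sqrt(-109 + 2*(3 - 6/3)) = -41144 + sqrt(-109 + 2*(3 - 6*1/3)) = -41144 + sqrt(-109 + 2*(3 - 2)) = -41144 + sqrt(-109 + 2*1) = -41144 + sqrt(-109 + 2) = -41144 + sqrt(-107) = -41144 + I*sqrt(107)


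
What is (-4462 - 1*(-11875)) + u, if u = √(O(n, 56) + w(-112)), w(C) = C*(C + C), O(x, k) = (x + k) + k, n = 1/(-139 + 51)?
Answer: 7413 + √48787178/44 ≈ 7571.7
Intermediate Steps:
n = -1/88 (n = 1/(-88) = -1/88 ≈ -0.011364)
O(x, k) = x + 2*k (O(x, k) = (k + x) + k = x + 2*k)
w(C) = 2*C² (w(C) = C*(2*C) = 2*C²)
u = √48787178/44 (u = √((-1/88 + 2*56) + 2*(-112)²) = √((-1/88 + 112) + 2*12544) = √(9855/88 + 25088) = √(2217599/88) = √48787178/44 ≈ 158.75)
(-4462 - 1*(-11875)) + u = (-4462 - 1*(-11875)) + √48787178/44 = (-4462 + 11875) + √48787178/44 = 7413 + √48787178/44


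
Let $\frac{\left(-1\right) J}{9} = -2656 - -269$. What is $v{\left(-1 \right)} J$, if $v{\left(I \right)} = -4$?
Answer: $-85932$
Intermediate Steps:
$J = 21483$ ($J = - 9 \left(-2656 - -269\right) = - 9 \left(-2656 + 269\right) = \left(-9\right) \left(-2387\right) = 21483$)
$v{\left(-1 \right)} J = \left(-4\right) 21483 = -85932$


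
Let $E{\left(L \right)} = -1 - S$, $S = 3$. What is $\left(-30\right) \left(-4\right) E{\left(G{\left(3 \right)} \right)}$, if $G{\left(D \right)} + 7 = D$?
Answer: $-480$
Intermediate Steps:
$G{\left(D \right)} = -7 + D$
$E{\left(L \right)} = -4$ ($E{\left(L \right)} = -1 - 3 = -4$)
$\left(-30\right) \left(-4\right) E{\left(G{\left(3 \right)} \right)} = \left(-30\right) \left(-4\right) \left(-4\right) = 120 \left(-4\right) = -480$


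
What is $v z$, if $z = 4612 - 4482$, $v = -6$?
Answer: $-780$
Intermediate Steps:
$z = 130$
$v z = \left(-6\right) 130 = -780$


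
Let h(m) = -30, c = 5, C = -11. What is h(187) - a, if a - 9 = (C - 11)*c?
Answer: 71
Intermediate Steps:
a = -101 (a = 9 + (-11 - 11)*5 = 9 - 22*5 = 9 - 110 = -101)
h(187) - a = -30 - 1*(-101) = -30 + 101 = 71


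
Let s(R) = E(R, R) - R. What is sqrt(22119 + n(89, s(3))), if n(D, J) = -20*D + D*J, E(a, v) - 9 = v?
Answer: 2*sqrt(5285) ≈ 145.40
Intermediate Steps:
E(a, v) = 9 + v
s(R) = 9 (s(R) = (9 + R) - R = 9)
sqrt(22119 + n(89, s(3))) = sqrt(22119 + 89*(-20 + 9)) = sqrt(22119 + 89*(-11)) = sqrt(22119 - 979) = sqrt(21140) = 2*sqrt(5285)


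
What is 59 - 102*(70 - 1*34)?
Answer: -3613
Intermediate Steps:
59 - 102*(70 - 1*34) = 59 - 102*(70 - 34) = 59 - 102*36 = 59 - 3672 = -3613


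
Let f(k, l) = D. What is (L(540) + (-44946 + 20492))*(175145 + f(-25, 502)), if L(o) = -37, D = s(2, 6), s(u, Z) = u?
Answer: -4289525177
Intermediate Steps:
D = 2
f(k, l) = 2
(L(540) + (-44946 + 20492))*(175145 + f(-25, 502)) = (-37 + (-44946 + 20492))*(175145 + 2) = (-37 - 24454)*175147 = -24491*175147 = -4289525177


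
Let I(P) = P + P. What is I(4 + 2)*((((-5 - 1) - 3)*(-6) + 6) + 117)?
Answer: 2124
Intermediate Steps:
I(P) = 2*P
I(4 + 2)*((((-5 - 1) - 3)*(-6) + 6) + 117) = (2*(4 + 2))*((((-5 - 1) - 3)*(-6) + 6) + 117) = (2*6)*(((-6 - 3)*(-6) + 6) + 117) = 12*((-9*(-6) + 6) + 117) = 12*((54 + 6) + 117) = 12*(60 + 117) = 12*177 = 2124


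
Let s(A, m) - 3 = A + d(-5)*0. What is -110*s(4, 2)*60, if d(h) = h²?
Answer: -46200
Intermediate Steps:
s(A, m) = 3 + A (s(A, m) = 3 + (A + (-5)²*0) = 3 + (A + 25*0) = 3 + (A + 0) = 3 + A)
-110*s(4, 2)*60 = -110*(3 + 4)*60 = -110*7*60 = -770*60 = -46200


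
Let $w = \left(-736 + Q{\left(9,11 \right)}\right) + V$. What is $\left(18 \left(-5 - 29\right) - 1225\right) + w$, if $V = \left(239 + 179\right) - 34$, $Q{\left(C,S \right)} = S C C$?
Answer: $-1298$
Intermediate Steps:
$Q{\left(C,S \right)} = S C^{2}$ ($Q{\left(C,S \right)} = C S C = S C^{2}$)
$V = 384$ ($V = 418 - 34 = 384$)
$w = 539$ ($w = \left(-736 + 11 \cdot 9^{2}\right) + 384 = \left(-736 + 11 \cdot 81\right) + 384 = \left(-736 + 891\right) + 384 = 155 + 384 = 539$)
$\left(18 \left(-5 - 29\right) - 1225\right) + w = \left(18 \left(-5 - 29\right) - 1225\right) + 539 = \left(18 \left(-34\right) - 1225\right) + 539 = \left(-612 - 1225\right) + 539 = -1837 + 539 = -1298$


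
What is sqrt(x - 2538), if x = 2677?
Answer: sqrt(139) ≈ 11.790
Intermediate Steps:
sqrt(x - 2538) = sqrt(2677 - 2538) = sqrt(139)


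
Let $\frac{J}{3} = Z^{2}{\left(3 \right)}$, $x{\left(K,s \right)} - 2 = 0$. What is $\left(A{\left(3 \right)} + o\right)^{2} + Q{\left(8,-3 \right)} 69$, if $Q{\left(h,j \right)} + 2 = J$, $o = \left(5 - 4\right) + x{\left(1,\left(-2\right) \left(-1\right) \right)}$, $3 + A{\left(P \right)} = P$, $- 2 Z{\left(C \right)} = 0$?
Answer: $-129$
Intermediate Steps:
$x{\left(K,s \right)} = 2$ ($x{\left(K,s \right)} = 2 + 0 = 2$)
$Z{\left(C \right)} = 0$ ($Z{\left(C \right)} = \left(- \frac{1}{2}\right) 0 = 0$)
$A{\left(P \right)} = -3 + P$
$o = 3$ ($o = \left(5 - 4\right) + 2 = 1 + 2 = 3$)
$J = 0$ ($J = 3 \cdot 0^{2} = 3 \cdot 0 = 0$)
$Q{\left(h,j \right)} = -2$ ($Q{\left(h,j \right)} = -2 + 0 = -2$)
$\left(A{\left(3 \right)} + o\right)^{2} + Q{\left(8,-3 \right)} 69 = \left(\left(-3 + 3\right) + 3\right)^{2} - 138 = \left(0 + 3\right)^{2} - 138 = 3^{2} - 138 = 9 - 138 = -129$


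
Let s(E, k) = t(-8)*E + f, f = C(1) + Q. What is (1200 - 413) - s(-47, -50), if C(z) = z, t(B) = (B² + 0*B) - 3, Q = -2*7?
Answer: 3667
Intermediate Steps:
Q = -14
t(B) = -3 + B² (t(B) = (B² + 0) - 3 = B² - 3 = -3 + B²)
f = -13 (f = 1 - 14 = -13)
s(E, k) = -13 + 61*E (s(E, k) = (-3 + (-8)²)*E - 13 = (-3 + 64)*E - 13 = 61*E - 13 = -13 + 61*E)
(1200 - 413) - s(-47, -50) = (1200 - 413) - (-13 + 61*(-47)) = 787 - (-13 - 2867) = 787 - 1*(-2880) = 787 + 2880 = 3667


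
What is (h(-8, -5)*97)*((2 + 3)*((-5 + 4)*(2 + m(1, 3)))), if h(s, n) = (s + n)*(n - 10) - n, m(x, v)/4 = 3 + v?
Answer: -2522000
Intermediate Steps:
m(x, v) = 12 + 4*v (m(x, v) = 4*(3 + v) = 12 + 4*v)
h(s, n) = -n + (-10 + n)*(n + s) (h(s, n) = (n + s)*(-10 + n) - n = (-10 + n)*(n + s) - n = -n + (-10 + n)*(n + s))
(h(-8, -5)*97)*((2 + 3)*((-5 + 4)*(2 + m(1, 3)))) = (((-5)² - 11*(-5) - 10*(-8) - 5*(-8))*97)*((2 + 3)*((-5 + 4)*(2 + (12 + 4*3)))) = ((25 + 55 + 80 + 40)*97)*(5*(-(2 + (12 + 12)))) = (200*97)*(5*(-(2 + 24))) = 19400*(5*(-1*26)) = 19400*(5*(-26)) = 19400*(-130) = -2522000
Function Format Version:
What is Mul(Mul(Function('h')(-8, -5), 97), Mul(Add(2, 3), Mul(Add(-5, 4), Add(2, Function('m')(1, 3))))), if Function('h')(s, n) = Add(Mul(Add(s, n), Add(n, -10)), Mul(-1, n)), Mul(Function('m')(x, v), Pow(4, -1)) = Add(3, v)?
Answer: -2522000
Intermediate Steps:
Function('m')(x, v) = Add(12, Mul(4, v)) (Function('m')(x, v) = Mul(4, Add(3, v)) = Add(12, Mul(4, v)))
Function('h')(s, n) = Add(Mul(-1, n), Mul(Add(-10, n), Add(n, s))) (Function('h')(s, n) = Add(Mul(Add(n, s), Add(-10, n)), Mul(-1, n)) = Add(Mul(Add(-10, n), Add(n, s)), Mul(-1, n)) = Add(Mul(-1, n), Mul(Add(-10, n), Add(n, s))))
Mul(Mul(Function('h')(-8, -5), 97), Mul(Add(2, 3), Mul(Add(-5, 4), Add(2, Function('m')(1, 3))))) = Mul(Mul(Add(Pow(-5, 2), Mul(-11, -5), Mul(-10, -8), Mul(-5, -8)), 97), Mul(Add(2, 3), Mul(Add(-5, 4), Add(2, Add(12, Mul(4, 3)))))) = Mul(Mul(Add(25, 55, 80, 40), 97), Mul(5, Mul(-1, Add(2, Add(12, 12))))) = Mul(Mul(200, 97), Mul(5, Mul(-1, Add(2, 24)))) = Mul(19400, Mul(5, Mul(-1, 26))) = Mul(19400, Mul(5, -26)) = Mul(19400, -130) = -2522000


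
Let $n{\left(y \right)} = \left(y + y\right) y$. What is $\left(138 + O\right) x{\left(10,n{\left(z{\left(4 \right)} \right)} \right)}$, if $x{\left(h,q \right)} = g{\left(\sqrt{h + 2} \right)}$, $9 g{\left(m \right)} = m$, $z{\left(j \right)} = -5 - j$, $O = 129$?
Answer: $\frac{178 \sqrt{3}}{3} \approx 102.77$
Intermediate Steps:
$n{\left(y \right)} = 2 y^{2}$ ($n{\left(y \right)} = 2 y y = 2 y^{2}$)
$g{\left(m \right)} = \frac{m}{9}$
$x{\left(h,q \right)} = \frac{\sqrt{2 + h}}{9}$ ($x{\left(h,q \right)} = \frac{\sqrt{h + 2}}{9} = \frac{\sqrt{2 + h}}{9}$)
$\left(138 + O\right) x{\left(10,n{\left(z{\left(4 \right)} \right)} \right)} = \left(138 + 129\right) \frac{\sqrt{2 + 10}}{9} = 267 \frac{\sqrt{12}}{9} = 267 \frac{2 \sqrt{3}}{9} = \frac{178 \sqrt{3}}{3}$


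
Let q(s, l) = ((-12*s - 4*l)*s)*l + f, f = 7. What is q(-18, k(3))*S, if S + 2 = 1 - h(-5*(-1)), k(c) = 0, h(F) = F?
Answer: -42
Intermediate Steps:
q(s, l) = 7 + l*s*(-12*s - 4*l) (q(s, l) = ((-12*s - 4*l)*s)*l + 7 = (s*(-12*s - 4*l))*l + 7 = l*s*(-12*s - 4*l) + 7 = 7 + l*s*(-12*s - 4*l))
S = -6 (S = -2 + (1 - (-5)*(-1)) = -2 + (1 - 1*5) = -2 + (1 - 5) = -2 - 4 = -6)
q(-18, k(3))*S = (7 - 12*0*(-18)**2 - 4*(-18)*0**2)*(-6) = (7 - 12*0*324 - 4*(-18)*0)*(-6) = (7 + 0 + 0)*(-6) = 7*(-6) = -42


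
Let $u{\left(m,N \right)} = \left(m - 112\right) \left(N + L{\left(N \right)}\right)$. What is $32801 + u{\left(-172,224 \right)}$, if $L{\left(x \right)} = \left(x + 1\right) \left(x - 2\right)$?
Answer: $-14216615$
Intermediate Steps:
$L{\left(x \right)} = \left(1 + x\right) \left(-2 + x\right)$
$u{\left(m,N \right)} = \left(-112 + m\right) \left(-2 + N^{2}\right)$ ($u{\left(m,N \right)} = \left(m - 112\right) \left(N - \left(2 + N - N^{2}\right)\right) = \left(-112 + m\right) \left(-2 + N^{2}\right)$)
$32801 + u{\left(-172,224 \right)} = 32801 - \left(-568 + 14249984\right) = 32801 + \left(224 - 5619712 + 344 - 8630272\right) = 32801 - 14249416 = -14216615$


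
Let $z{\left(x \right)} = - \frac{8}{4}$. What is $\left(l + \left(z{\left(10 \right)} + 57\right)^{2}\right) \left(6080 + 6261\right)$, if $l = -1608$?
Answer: $17487197$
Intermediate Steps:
$z{\left(x \right)} = -2$ ($z{\left(x \right)} = \left(-8\right) \frac{1}{4} = -2$)
$\left(l + \left(z{\left(10 \right)} + 57\right)^{2}\right) \left(6080 + 6261\right) = \left(-1608 + \left(-2 + 57\right)^{2}\right) \left(6080 + 6261\right) = \left(-1608 + 55^{2}\right) 12341 = \left(-1608 + 3025\right) 12341 = 1417 \cdot 12341 = 17487197$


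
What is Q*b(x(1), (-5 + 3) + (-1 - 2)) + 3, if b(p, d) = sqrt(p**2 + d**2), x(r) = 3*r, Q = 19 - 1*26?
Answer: 3 - 7*sqrt(34) ≈ -37.817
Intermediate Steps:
Q = -7 (Q = 19 - 26 = -7)
b(p, d) = sqrt(d**2 + p**2)
Q*b(x(1), (-5 + 3) + (-1 - 2)) + 3 = -7*sqrt(((-5 + 3) + (-1 - 2))**2 + (3*1)**2) + 3 = -7*sqrt((-2 - 3)**2 + 3**2) + 3 = -7*sqrt((-5)**2 + 9) + 3 = -7*sqrt(25 + 9) + 3 = -7*sqrt(34) + 3 = 3 - 7*sqrt(34)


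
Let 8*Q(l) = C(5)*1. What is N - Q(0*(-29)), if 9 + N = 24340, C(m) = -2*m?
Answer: 97329/4 ≈ 24332.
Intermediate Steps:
N = 24331 (N = -9 + 24340 = 24331)
Q(l) = -5/4 (Q(l) = (-2*5*1)/8 = (-10*1)/8 = (⅛)*(-10) = -5/4)
N - Q(0*(-29)) = 24331 - 1*(-5/4) = 24331 + 5/4 = 97329/4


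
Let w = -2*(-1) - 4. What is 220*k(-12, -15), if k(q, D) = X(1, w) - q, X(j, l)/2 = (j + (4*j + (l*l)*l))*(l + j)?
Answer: 3960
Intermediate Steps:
w = -2 (w = 2 - 4 = -2)
X(j, l) = 2*(j + l)*(l³ + 5*j) (X(j, l) = 2*((j + (4*j + (l*l)*l))*(l + j)) = 2*((j + (4*j + l²*l))*(j + l)) = 2*((j + (4*j + l³))*(j + l)) = 2*((j + (l³ + 4*j))*(j + l)) = 2*((l³ + 5*j)*(j + l)) = 2*((j + l)*(l³ + 5*j)) = 2*(j + l)*(l³ + 5*j))
k(q, D) = 6 - q (k(q, D) = (2*(-2)⁴ + 10*1² + 2*1*(-2)³ + 10*1*(-2)) - q = (2*16 + 10*1 + 2*1*(-8) - 20) - q = (32 + 10 - 16 - 20) - q = 6 - q)
220*k(-12, -15) = 220*(6 - 1*(-12)) = 220*(6 + 12) = 220*18 = 3960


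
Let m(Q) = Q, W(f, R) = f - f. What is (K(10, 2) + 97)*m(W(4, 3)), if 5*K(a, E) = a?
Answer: 0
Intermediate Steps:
W(f, R) = 0
K(a, E) = a/5
(K(10, 2) + 97)*m(W(4, 3)) = ((⅕)*10 + 97)*0 = (2 + 97)*0 = 99*0 = 0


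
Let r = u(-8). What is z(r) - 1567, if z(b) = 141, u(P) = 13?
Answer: -1426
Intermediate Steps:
r = 13
z(r) - 1567 = 141 - 1567 = -1426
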